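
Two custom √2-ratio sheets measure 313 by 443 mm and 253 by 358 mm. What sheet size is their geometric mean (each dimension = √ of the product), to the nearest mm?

281 × 398 mm

Short side: √(313 · 253) = √79189 ≈ 281.4 → 281 mm
Long side: √(443 · 358) = √158594 ≈ 398.2 → 398 mm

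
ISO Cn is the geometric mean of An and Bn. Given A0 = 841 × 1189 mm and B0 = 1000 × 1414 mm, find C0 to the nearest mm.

Short side: √(841 · 1000) = √841000 ≈ 917.1 → 917 mm
Long side: √(1189 · 1414) = √1681246 ≈ 1296.6 → 1297 mm

917 × 1297 mm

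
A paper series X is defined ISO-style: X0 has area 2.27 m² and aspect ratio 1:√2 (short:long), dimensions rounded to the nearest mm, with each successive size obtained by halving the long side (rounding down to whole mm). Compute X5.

Let X0's short side be w mm. w · w√2 = 2.27 m² = 2,270,000 mm², so w ≈ 1266.9 mm and w√2 ≈ 1791.7 mm → X0 = 1267 × 1792 mm.
X1: ⌊1792/2⌋ × 1267 = 896 × 1267 mm
X2: ⌊1267/2⌋ × 896 = 633 × 896 mm
X3: ⌊896/2⌋ × 633 = 448 × 633 mm
X4: ⌊633/2⌋ × 448 = 316 × 448 mm
X5: ⌊448/2⌋ × 316 = 224 × 316 mm

224 × 316 mm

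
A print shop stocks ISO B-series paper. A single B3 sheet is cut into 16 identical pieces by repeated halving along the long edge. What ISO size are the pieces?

16 = 2^4, so 4 halving steps.
B3 → B4 → … → B7 after 4 steps.

B7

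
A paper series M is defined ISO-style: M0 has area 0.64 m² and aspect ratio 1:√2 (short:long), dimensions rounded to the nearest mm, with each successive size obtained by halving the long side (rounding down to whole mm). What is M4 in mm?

168 × 237 mm

Let M0's short side be w mm. w · w√2 = 0.64 m² = 640,000 mm², so w ≈ 672.7 mm and w√2 ≈ 951.4 mm → M0 = 673 × 951 mm.
M1: ⌊951/2⌋ × 673 = 475 × 673 mm
M2: ⌊673/2⌋ × 475 = 336 × 475 mm
M3: ⌊475/2⌋ × 336 = 237 × 336 mm
M4: ⌊336/2⌋ × 237 = 168 × 237 mm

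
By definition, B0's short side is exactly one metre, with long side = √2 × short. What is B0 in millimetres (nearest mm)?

Short side = 1000 mm; long side = 1000√2 ≈ 1414.2 mm.

1000 × 1414 mm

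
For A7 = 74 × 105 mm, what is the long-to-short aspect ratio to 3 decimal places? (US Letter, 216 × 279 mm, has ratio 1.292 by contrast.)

105 / 74 = 1.419
ISO 216 targets √2 ≈ 1.414; the +0.005 deviation is from mm rounding.

1.419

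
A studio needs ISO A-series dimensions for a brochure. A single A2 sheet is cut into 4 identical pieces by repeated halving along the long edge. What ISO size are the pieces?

A4

4 = 2^2, so 2 halving steps.
A2 → A3 → … → A4 after 2 steps.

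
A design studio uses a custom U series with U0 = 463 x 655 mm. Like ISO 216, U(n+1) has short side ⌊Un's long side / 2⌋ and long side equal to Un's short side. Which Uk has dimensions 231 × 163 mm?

U3

U0: 463 × 655 mm
U1: 327 × 463 mm
U2: 231 × 327 mm
U3: 163 × 231 mm
U4: 115 × 163 mm
→ matches U3.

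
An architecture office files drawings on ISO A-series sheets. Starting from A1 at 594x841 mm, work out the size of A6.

A2: ⌊841/2⌋ × 594 = 420 × 594 mm
A3: ⌊594/2⌋ × 420 = 297 × 420 mm
A4: ⌊420/2⌋ × 297 = 210 × 297 mm
A5: ⌊297/2⌋ × 210 = 148 × 210 mm
A6: ⌊210/2⌋ × 148 = 105 × 148 mm

105 × 148 mm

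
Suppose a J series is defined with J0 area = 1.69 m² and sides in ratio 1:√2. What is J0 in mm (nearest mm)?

1093 × 1546 mm

Let the short side be w mm. Then w · w√2 = 1.69 m² = 1,690,000 mm².
w² = 1,690,000/√2, so w ≈ 1093.2 mm; long side = w√2 ≈ 1546.0 mm.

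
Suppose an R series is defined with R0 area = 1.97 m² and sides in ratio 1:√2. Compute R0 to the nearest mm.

1180 × 1669 mm

Let the short side be w mm. Then w · w√2 = 1.97 m² = 1,970,000 mm².
w² = 1,970,000/√2, so w ≈ 1180.3 mm; long side = w√2 ≈ 1669.1 mm.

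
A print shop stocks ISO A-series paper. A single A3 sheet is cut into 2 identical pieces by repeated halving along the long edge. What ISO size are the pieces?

A4

2 = 2^1, so 1 halving step.
A3 → A4 → … → A4 after 1 step.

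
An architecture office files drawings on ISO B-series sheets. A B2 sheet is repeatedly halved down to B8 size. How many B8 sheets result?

Each ISO step halves the sheet: 1 × B2 → 2 × B3 → 4 × B4 → 8 × B5 → …
From B2 to B8 is 6 halving steps: 2^6 = 64.

64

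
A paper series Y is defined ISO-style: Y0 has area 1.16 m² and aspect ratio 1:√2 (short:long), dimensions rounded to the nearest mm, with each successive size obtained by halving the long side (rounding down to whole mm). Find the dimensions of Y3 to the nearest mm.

320 × 453 mm

Let Y0's short side be w mm. w · w√2 = 1.16 m² = 1,160,000 mm², so w ≈ 905.7 mm and w√2 ≈ 1280.8 mm → Y0 = 906 × 1281 mm.
Y1: ⌊1281/2⌋ × 906 = 640 × 906 mm
Y2: ⌊906/2⌋ × 640 = 453 × 640 mm
Y3: ⌊640/2⌋ × 453 = 320 × 453 mm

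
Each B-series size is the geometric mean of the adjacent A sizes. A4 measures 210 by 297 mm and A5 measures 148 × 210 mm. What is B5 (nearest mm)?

176 × 250 mm

Short side: √(210 · 148) = √31080 ≈ 176.3 → 176 mm
Long side: √(297 · 210) = √62370 ≈ 249.7 → 250 mm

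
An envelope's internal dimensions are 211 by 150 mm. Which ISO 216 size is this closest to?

A5 (148 × 210 mm)

Aspect ratio 211/150 ≈ 1.407 — close to the ISO √2 ≈ 1.414.
In the A-series (A0 area = 1 m²): A5 = 148 × 210 mm.
Off by 3 mm total — nearest standard size.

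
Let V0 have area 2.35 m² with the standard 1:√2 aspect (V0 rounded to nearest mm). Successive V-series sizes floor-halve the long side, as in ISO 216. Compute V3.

Let V0's short side be w mm. w · w√2 = 2.35 m² = 2,350,000 mm², so w ≈ 1289.1 mm and w√2 ≈ 1823.0 mm → V0 = 1289 × 1823 mm.
V1: ⌊1823/2⌋ × 1289 = 911 × 1289 mm
V2: ⌊1289/2⌋ × 911 = 644 × 911 mm
V3: ⌊911/2⌋ × 644 = 455 × 644 mm

455 × 644 mm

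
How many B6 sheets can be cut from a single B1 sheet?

B1 = 707 × 1000 mm; B6 = 125 × 176 mm.
Each halving step doubles the count; 5 steps from B1 to B6.
2^5 = 32.

32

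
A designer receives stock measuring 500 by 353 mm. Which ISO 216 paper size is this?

Aspect ratio 500/353 ≈ 1.416 — close to the ISO √2 ≈ 1.414.
In the B-series (B0 = 1000 × 1414 mm): B3 = 353 × 500 mm.

B3 (353 × 500 mm)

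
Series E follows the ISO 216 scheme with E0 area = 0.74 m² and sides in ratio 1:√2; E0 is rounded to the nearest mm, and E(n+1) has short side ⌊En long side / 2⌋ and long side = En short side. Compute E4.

Let E0's short side be w mm. w · w√2 = 0.74 m² = 740,000 mm², so w ≈ 723.4 mm and w√2 ≈ 1023.0 mm → E0 = 723 × 1023 mm.
E1: ⌊1023/2⌋ × 723 = 511 × 723 mm
E2: ⌊723/2⌋ × 511 = 361 × 511 mm
E3: ⌊511/2⌋ × 361 = 255 × 361 mm
E4: ⌊361/2⌋ × 255 = 180 × 255 mm

180 × 255 mm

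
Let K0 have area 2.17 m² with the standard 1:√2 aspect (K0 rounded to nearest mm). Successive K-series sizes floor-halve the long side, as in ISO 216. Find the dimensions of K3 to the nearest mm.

438 × 619 mm

Let K0's short side be w mm. w · w√2 = 2.17 m² = 2,170,000 mm², so w ≈ 1238.7 mm and w√2 ≈ 1751.8 mm → K0 = 1239 × 1752 mm.
K1: ⌊1752/2⌋ × 1239 = 876 × 1239 mm
K2: ⌊1239/2⌋ × 876 = 619 × 876 mm
K3: ⌊876/2⌋ × 619 = 438 × 619 mm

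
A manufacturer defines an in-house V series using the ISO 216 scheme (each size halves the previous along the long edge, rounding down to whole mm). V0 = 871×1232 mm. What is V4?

217 × 308 mm

V1: ⌊1232/2⌋ × 871 = 616 × 871 mm
V2: ⌊871/2⌋ × 616 = 435 × 616 mm
V3: ⌊616/2⌋ × 435 = 308 × 435 mm
V4: ⌊435/2⌋ × 308 = 217 × 308 mm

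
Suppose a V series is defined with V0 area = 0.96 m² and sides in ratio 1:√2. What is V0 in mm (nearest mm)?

824 × 1165 mm

Let the short side be w mm. Then w · w√2 = 0.96 m² = 960,000 mm².
w² = 960,000/√2, so w ≈ 823.9 mm; long side = w√2 ≈ 1165.2 mm.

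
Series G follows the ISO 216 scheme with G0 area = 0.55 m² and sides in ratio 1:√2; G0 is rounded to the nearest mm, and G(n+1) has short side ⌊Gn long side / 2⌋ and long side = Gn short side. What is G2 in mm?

312 × 441 mm

Let G0's short side be w mm. w · w√2 = 0.55 m² = 550,000 mm², so w ≈ 623.6 mm and w√2 ≈ 881.9 mm → G0 = 624 × 882 mm.
G1: ⌊882/2⌋ × 624 = 441 × 624 mm
G2: ⌊624/2⌋ × 441 = 312 × 441 mm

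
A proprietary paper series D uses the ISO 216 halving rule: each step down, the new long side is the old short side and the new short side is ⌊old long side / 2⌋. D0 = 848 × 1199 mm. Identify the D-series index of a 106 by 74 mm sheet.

D0: 848 × 1199 mm
D1: 599 × 848 mm
D2: 424 × 599 mm
D3: 299 × 424 mm
D4: 212 × 299 mm
D5: 149 × 212 mm
D6: 106 × 149 mm
D7: 74 × 106 mm
D8: 53 × 74 mm
→ matches D7.

D7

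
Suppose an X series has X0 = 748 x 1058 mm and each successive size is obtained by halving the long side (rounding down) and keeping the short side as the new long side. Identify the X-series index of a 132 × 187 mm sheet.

X0: 748 × 1058 mm
X1: 529 × 748 mm
X2: 374 × 529 mm
X3: 264 × 374 mm
X4: 187 × 264 mm
X5: 132 × 187 mm
X6: 93 × 132 mm
→ matches X5.

X5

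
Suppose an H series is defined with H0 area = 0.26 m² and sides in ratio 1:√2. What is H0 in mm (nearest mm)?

429 × 606 mm

Let the short side be w mm. Then w · w√2 = 0.26 m² = 260,000 mm².
w² = 260,000/√2, so w ≈ 428.8 mm; long side = w√2 ≈ 606.4 mm.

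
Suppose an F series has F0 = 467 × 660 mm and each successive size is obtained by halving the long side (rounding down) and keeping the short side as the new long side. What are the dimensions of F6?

58 × 82 mm

F1: ⌊660/2⌋ × 467 = 330 × 467 mm
F2: ⌊467/2⌋ × 330 = 233 × 330 mm
F3: ⌊330/2⌋ × 233 = 165 × 233 mm
F4: ⌊233/2⌋ × 165 = 116 × 165 mm
F5: ⌊165/2⌋ × 116 = 82 × 116 mm
F6: ⌊116/2⌋ × 82 = 58 × 82 mm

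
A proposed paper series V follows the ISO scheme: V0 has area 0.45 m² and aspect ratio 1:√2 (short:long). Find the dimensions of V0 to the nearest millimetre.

564 × 798 mm

Let the short side be w mm. Then w · w√2 = 0.45 m² = 450,000 mm².
w² = 450,000/√2, so w ≈ 564.1 mm; long side = w√2 ≈ 797.7 mm.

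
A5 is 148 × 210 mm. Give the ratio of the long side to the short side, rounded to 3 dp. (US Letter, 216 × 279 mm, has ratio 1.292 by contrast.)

210 / 148 = 1.419
ISO 216 targets √2 ≈ 1.414; the +0.005 deviation is from mm rounding.

1.419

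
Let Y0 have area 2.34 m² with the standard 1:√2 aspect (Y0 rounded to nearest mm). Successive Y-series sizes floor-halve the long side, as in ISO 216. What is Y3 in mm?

Let Y0's short side be w mm. w · w√2 = 2.34 m² = 2,340,000 mm², so w ≈ 1286.3 mm and w√2 ≈ 1819.1 mm → Y0 = 1286 × 1819 mm.
Y1: ⌊1819/2⌋ × 1286 = 909 × 1286 mm
Y2: ⌊1286/2⌋ × 909 = 643 × 909 mm
Y3: ⌊909/2⌋ × 643 = 454 × 643 mm

454 × 643 mm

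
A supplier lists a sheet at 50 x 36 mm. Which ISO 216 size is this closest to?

Aspect ratio 50/36 ≈ 1.389 (ISO target is √2 ≈ 1.414).
In the A-series (A0 area = 1 m²): A9 = 37 × 52 mm.
Off by 3 mm total — nearest standard size.

A9 (37 × 52 mm)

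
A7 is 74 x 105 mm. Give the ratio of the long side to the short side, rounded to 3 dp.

1.419

105 / 74 = 1.419
ISO 216 targets √2 ≈ 1.414; the +0.005 deviation is from mm rounding.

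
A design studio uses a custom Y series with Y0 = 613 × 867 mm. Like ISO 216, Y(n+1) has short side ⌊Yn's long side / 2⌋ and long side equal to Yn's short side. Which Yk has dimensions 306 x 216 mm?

Y3

Y0: 613 × 867 mm
Y1: 433 × 613 mm
Y2: 306 × 433 mm
Y3: 216 × 306 mm
Y4: 153 × 216 mm
→ matches Y3.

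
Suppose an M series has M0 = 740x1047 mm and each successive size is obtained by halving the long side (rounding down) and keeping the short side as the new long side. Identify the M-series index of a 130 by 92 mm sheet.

M0: 740 × 1047 mm
M1: 523 × 740 mm
M2: 370 × 523 mm
M3: 261 × 370 mm
M4: 185 × 261 mm
M5: 130 × 185 mm
M6: 92 × 130 mm
M7: 65 × 92 mm
→ matches M6.

M6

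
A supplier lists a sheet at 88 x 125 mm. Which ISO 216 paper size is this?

B7 (88 × 125 mm)

Aspect ratio 125/88 ≈ 1.420 — close to the ISO √2 ≈ 1.414.
In the B-series (B0 = 1000 × 1414 mm): B7 = 88 × 125 mm.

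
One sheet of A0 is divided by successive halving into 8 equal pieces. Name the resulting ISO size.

A3

8 = 2^3, so 3 halving steps.
A0 → A1 → … → A3 after 3 steps.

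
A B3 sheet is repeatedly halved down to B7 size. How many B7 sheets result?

Each ISO step halves the sheet: 1 × B3 → 2 × B4 → 4 × B5 → 8 × B6 → …
From B3 to B7 is 4 halving steps: 2^4 = 16.

16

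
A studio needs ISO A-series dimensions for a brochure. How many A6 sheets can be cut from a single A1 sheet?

32

Each ISO step halves the sheet: 1 × A1 → 2 × A2 → 4 × A3 → 8 × A4 → …
From A1 to A6 is 5 halving steps: 2^5 = 32.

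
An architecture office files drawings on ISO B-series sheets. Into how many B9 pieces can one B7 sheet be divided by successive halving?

B7 = 88 × 125 mm; B9 = 44 × 62 mm.
Each halving step doubles the count; 2 steps from B7 to B9.
2^2 = 4.

4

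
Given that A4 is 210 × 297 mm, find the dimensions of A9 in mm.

37 × 52 mm

A5: ⌊297/2⌋ × 210 = 148 × 210 mm
A6: ⌊210/2⌋ × 148 = 105 × 148 mm
A7: ⌊148/2⌋ × 105 = 74 × 105 mm
A8: ⌊105/2⌋ × 74 = 52 × 74 mm
A9: ⌊74/2⌋ × 52 = 37 × 52 mm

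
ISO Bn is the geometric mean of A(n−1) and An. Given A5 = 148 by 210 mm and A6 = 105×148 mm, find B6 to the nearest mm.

125 × 176 mm

Short side: √(148 · 105) = √15540 ≈ 124.7 → 125 mm
Long side: √(210 · 148) = √31080 ≈ 176.3 → 176 mm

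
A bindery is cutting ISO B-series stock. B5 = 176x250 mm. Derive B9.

44 × 62 mm

B6: ⌊250/2⌋ × 176 = 125 × 176 mm
B7: ⌊176/2⌋ × 125 = 88 × 125 mm
B8: ⌊125/2⌋ × 88 = 62 × 88 mm
B9: ⌊88/2⌋ × 62 = 44 × 62 mm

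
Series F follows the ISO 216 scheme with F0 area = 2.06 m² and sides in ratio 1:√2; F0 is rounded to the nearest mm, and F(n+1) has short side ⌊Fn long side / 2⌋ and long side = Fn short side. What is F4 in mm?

301 × 426 mm

Let F0's short side be w mm. w · w√2 = 2.06 m² = 2,060,000 mm², so w ≈ 1206.9 mm and w√2 ≈ 1706.8 mm → F0 = 1207 × 1707 mm.
F1: ⌊1707/2⌋ × 1207 = 853 × 1207 mm
F2: ⌊1207/2⌋ × 853 = 603 × 853 mm
F3: ⌊853/2⌋ × 603 = 426 × 603 mm
F4: ⌊603/2⌋ × 426 = 301 × 426 mm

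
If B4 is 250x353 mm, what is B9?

44 × 62 mm

B5: ⌊353/2⌋ × 250 = 176 × 250 mm
B6: ⌊250/2⌋ × 176 = 125 × 176 mm
B7: ⌊176/2⌋ × 125 = 88 × 125 mm
B8: ⌊125/2⌋ × 88 = 62 × 88 mm
B9: ⌊88/2⌋ × 62 = 44 × 62 mm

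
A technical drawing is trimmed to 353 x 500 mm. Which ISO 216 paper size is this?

B3 (353 × 500 mm)

Aspect ratio 500/353 ≈ 1.416 — close to the ISO √2 ≈ 1.414.
In the B-series (B0 = 1000 × 1414 mm): B3 = 353 × 500 mm.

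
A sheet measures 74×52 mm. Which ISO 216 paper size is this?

A8 (52 × 74 mm)

Aspect ratio 74/52 ≈ 1.423 — close to the ISO √2 ≈ 1.414.
In the A-series (A0 area = 1 m²): A8 = 52 × 74 mm.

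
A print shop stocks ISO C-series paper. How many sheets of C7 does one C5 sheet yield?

4

C5 = 162 × 229 mm; C7 = 81 × 114 mm.
Each halving step doubles the count; 2 steps from C5 to C7.
2^2 = 4.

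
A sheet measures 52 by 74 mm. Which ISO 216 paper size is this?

A8 (52 × 74 mm)

Aspect ratio 74/52 ≈ 1.423 — close to the ISO √2 ≈ 1.414.
In the A-series (A0 area = 1 m²): A8 = 52 × 74 mm.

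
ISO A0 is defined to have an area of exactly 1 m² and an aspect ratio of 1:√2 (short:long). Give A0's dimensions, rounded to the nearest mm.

841 × 1189 mm

Let the short side be w mm. Then the long side is w√2 and w · w√2 = 10⁶ mm².
w² = 10⁶/√2, so w = 1000 / 2^(1/4) ≈ 840.9 mm; long side = 1000 · 2^(1/4) ≈ 1189.2 mm.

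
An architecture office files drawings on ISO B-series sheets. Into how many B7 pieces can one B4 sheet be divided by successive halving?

8

Each ISO step halves the sheet: 1 × B4 → 2 × B5 → 4 × B6 → 8 × B7
From B4 to B7 is 3 halving steps: 2^3 = 8.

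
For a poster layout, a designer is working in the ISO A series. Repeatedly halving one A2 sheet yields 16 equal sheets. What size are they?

A6

16 = 2^4, so 4 halving steps.
A2 → A3 → … → A6 after 4 steps.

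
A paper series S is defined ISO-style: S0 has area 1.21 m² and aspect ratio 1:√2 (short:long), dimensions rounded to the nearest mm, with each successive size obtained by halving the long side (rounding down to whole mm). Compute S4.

231 × 327 mm

Let S0's short side be w mm. w · w√2 = 1.21 m² = 1,210,000 mm², so w ≈ 925.0 mm and w√2 ≈ 1308.1 mm → S0 = 925 × 1308 mm.
S1: ⌊1308/2⌋ × 925 = 654 × 925 mm
S2: ⌊925/2⌋ × 654 = 462 × 654 mm
S3: ⌊654/2⌋ × 462 = 327 × 462 mm
S4: ⌊462/2⌋ × 327 = 231 × 327 mm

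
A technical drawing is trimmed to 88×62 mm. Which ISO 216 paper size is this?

B8 (62 × 88 mm)

Aspect ratio 88/62 ≈ 1.419 — close to the ISO √2 ≈ 1.414.
In the B-series (B0 = 1000 × 1414 mm): B8 = 62 × 88 mm.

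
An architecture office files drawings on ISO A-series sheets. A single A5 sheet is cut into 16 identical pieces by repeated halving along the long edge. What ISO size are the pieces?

A9

16 = 2^4, so 4 halving steps.
A5 → A6 → … → A9 after 4 steps.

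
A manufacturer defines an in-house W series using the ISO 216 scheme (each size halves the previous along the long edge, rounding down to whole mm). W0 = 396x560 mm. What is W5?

70 × 99 mm

W1: ⌊560/2⌋ × 396 = 280 × 396 mm
W2: ⌊396/2⌋ × 280 = 198 × 280 mm
W3: ⌊280/2⌋ × 198 = 140 × 198 mm
W4: ⌊198/2⌋ × 140 = 99 × 140 mm
W5: ⌊140/2⌋ × 99 = 70 × 99 mm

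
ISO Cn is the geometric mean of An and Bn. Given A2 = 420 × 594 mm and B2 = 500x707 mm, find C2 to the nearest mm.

458 × 648 mm

Short side: √(420 · 500) = √210000 ≈ 458.3 → 458 mm
Long side: √(594 · 707) = √419958 ≈ 648.0 → 648 mm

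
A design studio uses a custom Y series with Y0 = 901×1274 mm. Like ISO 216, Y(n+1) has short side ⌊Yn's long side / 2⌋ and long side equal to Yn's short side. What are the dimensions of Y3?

318 × 450 mm

Y1: ⌊1274/2⌋ × 901 = 637 × 901 mm
Y2: ⌊901/2⌋ × 637 = 450 × 637 mm
Y3: ⌊637/2⌋ × 450 = 318 × 450 mm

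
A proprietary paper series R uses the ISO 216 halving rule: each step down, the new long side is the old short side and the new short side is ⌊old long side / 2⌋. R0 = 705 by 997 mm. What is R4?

176 × 249 mm

R1: ⌊997/2⌋ × 705 = 498 × 705 mm
R2: ⌊705/2⌋ × 498 = 352 × 498 mm
R3: ⌊498/2⌋ × 352 = 249 × 352 mm
R4: ⌊352/2⌋ × 249 = 176 × 249 mm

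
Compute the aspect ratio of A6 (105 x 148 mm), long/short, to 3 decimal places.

1.410

148 / 105 = 1.410
ISO 216 targets √2 ≈ 1.414; the -0.005 deviation is from mm rounding.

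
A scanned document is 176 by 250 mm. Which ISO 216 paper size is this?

Aspect ratio 250/176 ≈ 1.420 — close to the ISO √2 ≈ 1.414.
In the B-series (B0 = 1000 × 1414 mm): B5 = 176 × 250 mm.

B5 (176 × 250 mm)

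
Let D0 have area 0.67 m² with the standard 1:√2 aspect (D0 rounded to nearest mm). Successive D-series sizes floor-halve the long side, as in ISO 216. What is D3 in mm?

243 × 344 mm

Let D0's short side be w mm. w · w√2 = 0.67 m² = 670,000 mm², so w ≈ 688.3 mm and w√2 ≈ 973.4 mm → D0 = 688 × 973 mm.
D1: ⌊973/2⌋ × 688 = 486 × 688 mm
D2: ⌊688/2⌋ × 486 = 344 × 486 mm
D3: ⌊486/2⌋ × 344 = 243 × 344 mm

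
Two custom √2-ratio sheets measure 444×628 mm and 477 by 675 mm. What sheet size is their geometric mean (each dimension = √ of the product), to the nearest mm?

Short side: √(444 · 477) = √211788 ≈ 460.2 → 460 mm
Long side: √(628 · 675) = √423900 ≈ 651.1 → 651 mm

460 × 651 mm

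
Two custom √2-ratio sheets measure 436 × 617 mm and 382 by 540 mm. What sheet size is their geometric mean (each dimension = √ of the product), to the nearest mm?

408 × 577 mm

Short side: √(436 · 382) = √166552 ≈ 408.1 → 408 mm
Long side: √(617 · 540) = √333180 ≈ 577.2 → 577 mm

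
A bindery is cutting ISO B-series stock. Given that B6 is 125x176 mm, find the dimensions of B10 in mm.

B7: ⌊176/2⌋ × 125 = 88 × 125 mm
B8: ⌊125/2⌋ × 88 = 62 × 88 mm
B9: ⌊88/2⌋ × 62 = 44 × 62 mm
B10: ⌊62/2⌋ × 44 = 31 × 44 mm

31 × 44 mm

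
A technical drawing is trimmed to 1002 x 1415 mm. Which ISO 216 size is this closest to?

B0 (1000 × 1414 mm)

Aspect ratio 1415/1002 ≈ 1.412 — close to the ISO √2 ≈ 1.414.
In the B-series (B0 = 1000 × 1414 mm): B0 = 1000 × 1414 mm.
Off by 3 mm total — nearest standard size.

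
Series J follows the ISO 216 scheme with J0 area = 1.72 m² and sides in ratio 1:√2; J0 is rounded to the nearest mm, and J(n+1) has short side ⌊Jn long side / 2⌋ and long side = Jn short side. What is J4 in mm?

275 × 390 mm

Let J0's short side be w mm. w · w√2 = 1.72 m² = 1,720,000 mm², so w ≈ 1102.8 mm and w√2 ≈ 1559.6 mm → J0 = 1103 × 1560 mm.
J1: ⌊1560/2⌋ × 1103 = 780 × 1103 mm
J2: ⌊1103/2⌋ × 780 = 551 × 780 mm
J3: ⌊780/2⌋ × 551 = 390 × 551 mm
J4: ⌊551/2⌋ × 390 = 275 × 390 mm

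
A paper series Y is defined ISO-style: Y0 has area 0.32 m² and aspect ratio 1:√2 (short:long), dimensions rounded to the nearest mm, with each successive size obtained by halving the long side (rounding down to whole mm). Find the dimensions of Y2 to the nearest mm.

238 × 336 mm

Let Y0's short side be w mm. w · w√2 = 0.32 m² = 320,000 mm², so w ≈ 475.7 mm and w√2 ≈ 672.7 mm → Y0 = 476 × 673 mm.
Y1: ⌊673/2⌋ × 476 = 336 × 476 mm
Y2: ⌊476/2⌋ × 336 = 238 × 336 mm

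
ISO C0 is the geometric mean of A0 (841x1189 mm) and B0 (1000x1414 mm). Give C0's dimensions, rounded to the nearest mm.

Short: √(841 · 1000) = √841000 ≈ 917.1 mm.
Long: √(1189 · 1414) = √1681246 ≈ 1296.6 mm.

917 × 1297 mm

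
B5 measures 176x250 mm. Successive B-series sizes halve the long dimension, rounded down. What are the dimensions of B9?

B6: ⌊250/2⌋ × 176 = 125 × 176 mm
B7: ⌊176/2⌋ × 125 = 88 × 125 mm
B8: ⌊125/2⌋ × 88 = 62 × 88 mm
B9: ⌊88/2⌋ × 62 = 44 × 62 mm

44 × 62 mm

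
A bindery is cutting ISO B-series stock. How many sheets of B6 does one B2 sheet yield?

16

Each ISO step halves the sheet: 1 × B2 → 2 × B3 → 4 × B4 → 8 × B5 → …
From B2 to B6 is 4 halving steps: 2^4 = 16.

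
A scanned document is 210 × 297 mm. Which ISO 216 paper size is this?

A4 (210 × 297 mm)

Aspect ratio 297/210 ≈ 1.414 — close to the ISO √2 ≈ 1.414.
In the A-series (A0 area = 1 m²): A4 = 210 × 297 mm.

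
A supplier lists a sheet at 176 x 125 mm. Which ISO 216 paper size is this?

Aspect ratio 176/125 ≈ 1.408 — close to the ISO √2 ≈ 1.414.
In the B-series (B0 = 1000 × 1414 mm): B6 = 125 × 176 mm.

B6 (125 × 176 mm)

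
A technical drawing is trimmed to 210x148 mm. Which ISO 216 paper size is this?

A5 (148 × 210 mm)

Aspect ratio 210/148 ≈ 1.419 — close to the ISO √2 ≈ 1.414.
In the A-series (A0 area = 1 m²): A5 = 148 × 210 mm.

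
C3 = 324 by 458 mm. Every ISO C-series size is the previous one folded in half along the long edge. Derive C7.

81 × 114 mm

C4: ⌊458/2⌋ × 324 = 229 × 324 mm
C5: ⌊324/2⌋ × 229 = 162 × 229 mm
C6: ⌊229/2⌋ × 162 = 114 × 162 mm
C7: ⌊162/2⌋ × 114 = 81 × 114 mm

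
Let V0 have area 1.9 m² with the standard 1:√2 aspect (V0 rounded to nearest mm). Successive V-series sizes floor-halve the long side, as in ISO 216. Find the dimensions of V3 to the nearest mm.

409 × 579 mm

Let V0's short side be w mm. w · w√2 = 1.9 m² = 1,900,000 mm², so w ≈ 1159.1 mm and w√2 ≈ 1639.2 mm → V0 = 1159 × 1639 mm.
V1: ⌊1639/2⌋ × 1159 = 819 × 1159 mm
V2: ⌊1159/2⌋ × 819 = 579 × 819 mm
V3: ⌊819/2⌋ × 579 = 409 × 579 mm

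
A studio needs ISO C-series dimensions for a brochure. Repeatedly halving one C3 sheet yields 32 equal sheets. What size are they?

32 = 2^5, so 5 halving steps.
C3 → C4 → … → C8 after 5 steps.

C8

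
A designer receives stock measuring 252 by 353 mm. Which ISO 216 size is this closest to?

Aspect ratio 353/252 ≈ 1.401 — close to the ISO √2 ≈ 1.414.
In the B-series (B0 = 1000 × 1414 mm): B4 = 250 × 353 mm.
Off by 2 mm total — nearest standard size.

B4 (250 × 353 mm)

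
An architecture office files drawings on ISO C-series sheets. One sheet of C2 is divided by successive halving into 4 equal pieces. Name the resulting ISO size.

C4

4 = 2^2, so 2 halving steps.
C2 → C3 → … → C4 after 2 steps.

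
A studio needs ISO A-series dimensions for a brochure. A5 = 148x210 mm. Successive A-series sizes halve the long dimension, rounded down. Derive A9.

37 × 52 mm

A6: ⌊210/2⌋ × 148 = 105 × 148 mm
A7: ⌊148/2⌋ × 105 = 74 × 105 mm
A8: ⌊105/2⌋ × 74 = 52 × 74 mm
A9: ⌊74/2⌋ × 52 = 37 × 52 mm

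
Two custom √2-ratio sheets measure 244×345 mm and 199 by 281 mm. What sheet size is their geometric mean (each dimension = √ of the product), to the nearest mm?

220 × 311 mm

Short side: √(244 · 199) = √48556 ≈ 220.4 → 220 mm
Long side: √(345 · 281) = √96945 ≈ 311.4 → 311 mm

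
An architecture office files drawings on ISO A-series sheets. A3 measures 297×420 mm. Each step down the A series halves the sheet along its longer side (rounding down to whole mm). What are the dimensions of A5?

148 × 210 mm

A4: ⌊420/2⌋ × 297 = 210 × 297 mm
A5: ⌊297/2⌋ × 210 = 148 × 210 mm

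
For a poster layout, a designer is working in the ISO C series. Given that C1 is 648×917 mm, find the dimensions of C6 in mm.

C2: ⌊917/2⌋ × 648 = 458 × 648 mm
C3: ⌊648/2⌋ × 458 = 324 × 458 mm
C4: ⌊458/2⌋ × 324 = 229 × 324 mm
C5: ⌊324/2⌋ × 229 = 162 × 229 mm
C6: ⌊229/2⌋ × 162 = 114 × 162 mm

114 × 162 mm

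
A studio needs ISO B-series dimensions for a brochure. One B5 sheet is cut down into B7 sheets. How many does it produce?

B5 = 176 × 250 mm; B7 = 88 × 125 mm.
Each halving step doubles the count; 2 steps from B5 to B7.
2^2 = 4.

4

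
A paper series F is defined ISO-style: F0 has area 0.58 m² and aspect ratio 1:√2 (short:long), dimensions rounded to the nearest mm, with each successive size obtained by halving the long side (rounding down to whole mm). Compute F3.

226 × 320 mm

Let F0's short side be w mm. w · w√2 = 0.58 m² = 580,000 mm², so w ≈ 640.4 mm and w√2 ≈ 905.7 mm → F0 = 640 × 906 mm.
F1: ⌊906/2⌋ × 640 = 453 × 640 mm
F2: ⌊640/2⌋ × 453 = 320 × 453 mm
F3: ⌊453/2⌋ × 320 = 226 × 320 mm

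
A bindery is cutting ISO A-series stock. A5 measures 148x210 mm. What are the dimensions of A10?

26 × 37 mm

A6: ⌊210/2⌋ × 148 = 105 × 148 mm
A7: ⌊148/2⌋ × 105 = 74 × 105 mm
A8: ⌊105/2⌋ × 74 = 52 × 74 mm
A9: ⌊74/2⌋ × 52 = 37 × 52 mm
A10: ⌊52/2⌋ × 37 = 26 × 37 mm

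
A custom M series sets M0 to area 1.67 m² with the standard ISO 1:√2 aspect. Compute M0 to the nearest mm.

Let the short side be w mm. Then w · w√2 = 1.67 m² = 1,670,000 mm².
w² = 1,670,000/√2, so w ≈ 1086.7 mm; long side = w√2 ≈ 1536.8 mm.

1087 × 1537 mm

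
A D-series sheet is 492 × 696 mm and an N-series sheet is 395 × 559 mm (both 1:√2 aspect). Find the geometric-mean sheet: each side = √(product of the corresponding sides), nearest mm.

441 × 624 mm

Short side: √(492 · 395) = √194340 ≈ 440.8 → 441 mm
Long side: √(696 · 559) = √389064 ≈ 623.7 → 624 mm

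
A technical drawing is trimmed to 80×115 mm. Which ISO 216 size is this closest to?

Aspect ratio 115/80 ≈ 1.438 (ISO target is √2 ≈ 1.414).
In the C-series (envelope sizes, between A and B): C7 = 81 × 114 mm.
Off by 2 mm total — nearest standard size.

C7 (81 × 114 mm)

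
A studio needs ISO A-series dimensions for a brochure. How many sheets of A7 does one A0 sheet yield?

Each ISO step halves the sheet: 1 × A0 → 2 × A1 → 4 × A2 → 8 × A3 → …
From A0 to A7 is 7 halving steps: 2^7 = 128.

128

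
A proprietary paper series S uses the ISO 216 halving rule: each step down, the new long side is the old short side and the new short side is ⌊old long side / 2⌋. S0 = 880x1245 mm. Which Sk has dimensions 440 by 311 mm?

S3

S0: 880 × 1245 mm
S1: 622 × 880 mm
S2: 440 × 622 mm
S3: 311 × 440 mm
S4: 220 × 311 mm
→ matches S3.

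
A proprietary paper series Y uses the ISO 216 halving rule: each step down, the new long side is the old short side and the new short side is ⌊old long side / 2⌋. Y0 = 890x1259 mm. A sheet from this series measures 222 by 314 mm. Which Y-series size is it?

Y4

Y0: 890 × 1259 mm
Y1: 629 × 890 mm
Y2: 445 × 629 mm
Y3: 314 × 445 mm
Y4: 222 × 314 mm
Y5: 157 × 222 mm
→ matches Y4.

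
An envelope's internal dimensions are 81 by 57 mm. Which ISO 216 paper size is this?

C8 (57 × 81 mm)

Aspect ratio 81/57 ≈ 1.421 — close to the ISO √2 ≈ 1.414.
In the C-series (envelope sizes, between A and B): C8 = 57 × 81 mm.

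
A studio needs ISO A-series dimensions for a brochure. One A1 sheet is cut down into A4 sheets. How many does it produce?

A1 = 594 × 841 mm; A4 = 210 × 297 mm.
Each halving step doubles the count; 3 steps from A1 to A4.
2^3 = 8.

8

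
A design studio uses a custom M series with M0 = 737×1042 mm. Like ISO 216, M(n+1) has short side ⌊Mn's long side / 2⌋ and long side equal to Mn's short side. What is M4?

184 × 260 mm

M1 = 521 × 737 mm (from M0 by 1 halving).
M2: ⌊737/2⌋ × 521 = 368 × 521 mm
M3: ⌊521/2⌋ × 368 = 260 × 368 mm
M4: ⌊368/2⌋ × 260 = 184 × 260 mm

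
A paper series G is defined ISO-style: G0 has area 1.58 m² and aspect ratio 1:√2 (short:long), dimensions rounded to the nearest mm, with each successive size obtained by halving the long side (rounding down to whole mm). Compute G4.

Let G0's short side be w mm. w · w√2 = 1.58 m² = 1,580,000 mm², so w ≈ 1057.0 mm and w√2 ≈ 1494.8 mm → G0 = 1057 × 1495 mm.
G1: ⌊1495/2⌋ × 1057 = 747 × 1057 mm
G2: ⌊1057/2⌋ × 747 = 528 × 747 mm
G3: ⌊747/2⌋ × 528 = 373 × 528 mm
G4: ⌊528/2⌋ × 373 = 264 × 373 mm

264 × 373 mm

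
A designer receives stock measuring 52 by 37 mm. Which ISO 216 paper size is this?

Aspect ratio 52/37 ≈ 1.405 — close to the ISO √2 ≈ 1.414.
In the A-series (A0 area = 1 m²): A9 = 37 × 52 mm.

A9 (37 × 52 mm)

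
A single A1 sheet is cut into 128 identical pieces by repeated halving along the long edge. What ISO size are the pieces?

A8

128 = 2^7, so 7 halving steps.
A1 → A2 → … → A8 after 7 steps.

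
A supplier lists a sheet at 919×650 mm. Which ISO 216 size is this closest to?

Aspect ratio 919/650 ≈ 1.414 — close to the ISO √2 ≈ 1.414.
In the C-series (envelope sizes, between A and B): C1 = 648 × 917 mm.
Off by 4 mm total — nearest standard size.

C1 (648 × 917 mm)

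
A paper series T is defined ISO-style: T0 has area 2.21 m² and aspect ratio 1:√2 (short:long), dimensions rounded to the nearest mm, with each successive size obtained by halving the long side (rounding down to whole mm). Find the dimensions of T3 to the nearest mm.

442 × 625 mm

Let T0's short side be w mm. w · w√2 = 2.21 m² = 2,210,000 mm², so w ≈ 1250.1 mm and w√2 ≈ 1767.9 mm → T0 = 1250 × 1768 mm.
T1: ⌊1768/2⌋ × 1250 = 884 × 1250 mm
T2: ⌊1250/2⌋ × 884 = 625 × 884 mm
T3: ⌊884/2⌋ × 625 = 442 × 625 mm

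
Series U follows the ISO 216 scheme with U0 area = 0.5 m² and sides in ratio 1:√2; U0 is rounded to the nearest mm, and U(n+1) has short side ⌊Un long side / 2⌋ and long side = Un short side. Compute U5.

Let U0's short side be w mm. w · w√2 = 0.5 m² = 500,000 mm², so w ≈ 594.6 mm and w√2 ≈ 840.9 mm → U0 = 595 × 841 mm.
U1: ⌊841/2⌋ × 595 = 420 × 595 mm
U2: ⌊595/2⌋ × 420 = 297 × 420 mm
U3: ⌊420/2⌋ × 297 = 210 × 297 mm
U4: ⌊297/2⌋ × 210 = 148 × 210 mm
U5: ⌊210/2⌋ × 148 = 105 × 148 mm

105 × 148 mm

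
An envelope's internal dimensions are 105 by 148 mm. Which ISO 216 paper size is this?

Aspect ratio 148/105 ≈ 1.410 — close to the ISO √2 ≈ 1.414.
In the A-series (A0 area = 1 m²): A6 = 105 × 148 mm.

A6 (105 × 148 mm)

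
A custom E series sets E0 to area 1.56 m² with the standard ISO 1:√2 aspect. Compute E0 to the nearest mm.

1050 × 1485 mm

Let the short side be w mm. Then w · w√2 = 1.56 m² = 1,560,000 mm².
w² = 1,560,000/√2, so w ≈ 1050.3 mm; long side = w√2 ≈ 1485.3 mm.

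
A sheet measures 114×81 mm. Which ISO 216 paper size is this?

Aspect ratio 114/81 ≈ 1.407 — close to the ISO √2 ≈ 1.414.
In the C-series (envelope sizes, between A and B): C7 = 81 × 114 mm.

C7 (81 × 114 mm)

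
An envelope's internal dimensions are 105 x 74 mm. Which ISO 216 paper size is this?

A7 (74 × 105 mm)

Aspect ratio 105/74 ≈ 1.419 — close to the ISO √2 ≈ 1.414.
In the A-series (A0 area = 1 m²): A7 = 74 × 105 mm.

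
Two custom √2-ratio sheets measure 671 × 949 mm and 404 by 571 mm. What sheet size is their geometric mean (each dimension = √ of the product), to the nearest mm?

521 × 736 mm

Short side: √(671 · 404) = √271084 ≈ 520.7 → 521 mm
Long side: √(949 · 571) = √541879 ≈ 736.1 → 736 mm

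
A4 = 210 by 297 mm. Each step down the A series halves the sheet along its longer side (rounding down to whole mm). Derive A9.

A5: ⌊297/2⌋ × 210 = 148 × 210 mm
A6: ⌊210/2⌋ × 148 = 105 × 148 mm
A7: ⌊148/2⌋ × 105 = 74 × 105 mm
A8: ⌊105/2⌋ × 74 = 52 × 74 mm
A9: ⌊74/2⌋ × 52 = 37 × 52 mm

37 × 52 mm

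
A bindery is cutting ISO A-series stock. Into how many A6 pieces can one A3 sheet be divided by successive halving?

Each ISO step halves the sheet: 1 × A3 → 2 × A4 → 4 × A5 → 8 × A6
From A3 to A6 is 3 halving steps: 2^3 = 8.

8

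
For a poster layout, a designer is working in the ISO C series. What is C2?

C0 = 917 × 1297 mm (C0 is the geometric mean of A0 and B0, aspect 1:√2).
C1: ⌊1297/2⌋ × 917 = 648 × 917 mm
C2: ⌊917/2⌋ × 648 = 458 × 648 mm

458 × 648 mm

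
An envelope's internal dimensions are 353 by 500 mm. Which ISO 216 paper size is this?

B3 (353 × 500 mm)

Aspect ratio 500/353 ≈ 1.416 — close to the ISO √2 ≈ 1.414.
In the B-series (B0 = 1000 × 1414 mm): B3 = 353 × 500 mm.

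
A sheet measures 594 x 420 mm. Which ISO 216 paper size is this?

A2 (420 × 594 mm)

Aspect ratio 594/420 ≈ 1.414 — close to the ISO √2 ≈ 1.414.
In the A-series (A0 area = 1 m²): A2 = 420 × 594 mm.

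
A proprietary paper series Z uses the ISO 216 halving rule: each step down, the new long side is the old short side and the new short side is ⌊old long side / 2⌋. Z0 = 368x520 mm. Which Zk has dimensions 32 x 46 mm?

Z0: 368 × 520 mm
Z1: 260 × 368 mm
Z2: 184 × 260 mm
Z3: 130 × 184 mm
Z4: 92 × 130 mm
Z5: 65 × 92 mm
Z6: 46 × 65 mm
Z7: 32 × 46 mm
Z8: 23 × 32 mm
→ matches Z7.

Z7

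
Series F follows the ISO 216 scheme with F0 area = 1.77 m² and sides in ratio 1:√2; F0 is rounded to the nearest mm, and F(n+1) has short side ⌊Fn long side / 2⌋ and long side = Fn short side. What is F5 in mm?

197 × 279 mm

Let F0's short side be w mm. w · w√2 = 1.77 m² = 1,770,000 mm², so w ≈ 1118.7 mm and w√2 ≈ 1582.1 mm → F0 = 1119 × 1582 mm.
F1: ⌊1582/2⌋ × 1119 = 791 × 1119 mm
F2: ⌊1119/2⌋ × 791 = 559 × 791 mm
F3: ⌊791/2⌋ × 559 = 395 × 559 mm
F4: ⌊559/2⌋ × 395 = 279 × 395 mm
F5: ⌊395/2⌋ × 279 = 197 × 279 mm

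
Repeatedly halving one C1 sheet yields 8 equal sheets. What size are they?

8 = 2^3, so 3 halving steps.
C1 → C2 → … → C4 after 3 steps.

C4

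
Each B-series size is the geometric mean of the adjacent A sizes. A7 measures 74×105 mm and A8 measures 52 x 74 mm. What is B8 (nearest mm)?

62 × 88 mm

Short side: √(74 · 52) = √3848 ≈ 62.0 → 62 mm
Long side: √(105 · 74) = √7770 ≈ 88.1 → 88 mm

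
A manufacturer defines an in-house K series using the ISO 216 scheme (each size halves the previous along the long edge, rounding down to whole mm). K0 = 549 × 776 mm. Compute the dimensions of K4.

137 × 194 mm

K1: ⌊776/2⌋ × 549 = 388 × 549 mm
K2: ⌊549/2⌋ × 388 = 274 × 388 mm
K3: ⌊388/2⌋ × 274 = 194 × 274 mm
K4: ⌊274/2⌋ × 194 = 137 × 194 mm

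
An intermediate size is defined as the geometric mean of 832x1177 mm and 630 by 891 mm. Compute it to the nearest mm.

Short side: √(832 · 630) = √524160 ≈ 724.0 → 724 mm
Long side: √(1177 · 891) = √1048707 ≈ 1024.1 → 1024 mm

724 × 1024 mm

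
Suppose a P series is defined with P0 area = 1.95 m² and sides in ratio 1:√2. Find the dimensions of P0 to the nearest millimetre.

1174 × 1661 mm

Let the short side be w mm. Then w · w√2 = 1.95 m² = 1,950,000 mm².
w² = 1,950,000/√2, so w ≈ 1174.2 mm; long side = w√2 ≈ 1660.6 mm.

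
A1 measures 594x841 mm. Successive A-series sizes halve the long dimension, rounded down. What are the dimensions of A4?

210 × 297 mm

A2: ⌊841/2⌋ × 594 = 420 × 594 mm
A3: ⌊594/2⌋ × 420 = 297 × 420 mm
A4: ⌊420/2⌋ × 297 = 210 × 297 mm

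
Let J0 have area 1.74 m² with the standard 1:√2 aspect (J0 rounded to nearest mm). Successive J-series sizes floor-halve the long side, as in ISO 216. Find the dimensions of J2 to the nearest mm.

Let J0's short side be w mm. w · w√2 = 1.74 m² = 1,740,000 mm², so w ≈ 1109.2 mm and w√2 ≈ 1568.7 mm → J0 = 1109 × 1569 mm.
J1: ⌊1569/2⌋ × 1109 = 784 × 1109 mm
J2: ⌊1109/2⌋ × 784 = 554 × 784 mm

554 × 784 mm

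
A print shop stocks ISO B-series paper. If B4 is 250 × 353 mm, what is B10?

31 × 44 mm

B5: ⌊353/2⌋ × 250 = 176 × 250 mm
B6: ⌊250/2⌋ × 176 = 125 × 176 mm
B7: ⌊176/2⌋ × 125 = 88 × 125 mm
B8: ⌊125/2⌋ × 88 = 62 × 88 mm
B9: ⌊88/2⌋ × 62 = 44 × 62 mm
B10: ⌊62/2⌋ × 44 = 31 × 44 mm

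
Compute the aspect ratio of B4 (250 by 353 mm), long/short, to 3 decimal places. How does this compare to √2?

1.412

353 / 250 = 1.412
ISO 216 targets √2 ≈ 1.414; the -0.002 deviation is from mm rounding.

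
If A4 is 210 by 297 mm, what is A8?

52 × 74 mm

A5: ⌊297/2⌋ × 210 = 148 × 210 mm
A6: ⌊210/2⌋ × 148 = 105 × 148 mm
A7: ⌊148/2⌋ × 105 = 74 × 105 mm
A8: ⌊105/2⌋ × 74 = 52 × 74 mm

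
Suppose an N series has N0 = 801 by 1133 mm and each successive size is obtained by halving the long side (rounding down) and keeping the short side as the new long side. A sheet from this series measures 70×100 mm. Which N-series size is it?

N0: 801 × 1133 mm
N1: 566 × 801 mm
N2: 400 × 566 mm
N3: 283 × 400 mm
N4: 200 × 283 mm
N5: 141 × 200 mm
N6: 100 × 141 mm
N7: 70 × 100 mm
N8: 50 × 70 mm
→ matches N7.

N7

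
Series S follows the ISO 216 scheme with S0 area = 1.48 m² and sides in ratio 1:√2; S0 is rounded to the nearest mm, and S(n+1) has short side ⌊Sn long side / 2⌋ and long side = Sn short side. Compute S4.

255 × 361 mm

Let S0's short side be w mm. w · w√2 = 1.48 m² = 1,480,000 mm², so w ≈ 1023.0 mm and w√2 ≈ 1446.7 mm → S0 = 1023 × 1447 mm.
S1: ⌊1447/2⌋ × 1023 = 723 × 1023 mm
S2: ⌊1023/2⌋ × 723 = 511 × 723 mm
S3: ⌊723/2⌋ × 511 = 361 × 511 mm
S4: ⌊511/2⌋ × 361 = 255 × 361 mm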